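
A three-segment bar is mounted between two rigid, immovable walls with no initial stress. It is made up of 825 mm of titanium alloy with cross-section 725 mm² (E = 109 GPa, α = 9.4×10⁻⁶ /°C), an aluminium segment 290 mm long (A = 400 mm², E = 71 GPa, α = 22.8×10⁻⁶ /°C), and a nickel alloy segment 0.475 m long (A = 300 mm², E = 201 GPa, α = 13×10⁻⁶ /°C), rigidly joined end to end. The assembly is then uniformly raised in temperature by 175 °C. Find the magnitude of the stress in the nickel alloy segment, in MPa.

If the supports were absent, the total length change would be Σ αᵢΔT Lᵢ = 9.4×10⁻⁶×175×825 + 22.8×10⁻⁶×175×290 + 13×10⁻⁶×175×475 = 3.595 mm.
The walls prevent any net length change, so an axial force P (same in every segment) develops. Compatibility: P · Σ Lᵢ/(AᵢEᵢ) = δ_free.
The series flexibility is Σ Lᵢ/(AᵢEᵢ) = 825/(725×109×10³) + 290/(400×71×10³) + 475/(300×201×10³) = 2.853×10⁻⁵ mm/N.
Hence P = δ_free / Σ(L/AE) = 3.595/2.853×10⁻⁵ = 126 kN (compressive).
σ_{nickel alloy} = P / A = 126000 / 300 = 420 MPa.

σ ≈ 420 MPa (compressive)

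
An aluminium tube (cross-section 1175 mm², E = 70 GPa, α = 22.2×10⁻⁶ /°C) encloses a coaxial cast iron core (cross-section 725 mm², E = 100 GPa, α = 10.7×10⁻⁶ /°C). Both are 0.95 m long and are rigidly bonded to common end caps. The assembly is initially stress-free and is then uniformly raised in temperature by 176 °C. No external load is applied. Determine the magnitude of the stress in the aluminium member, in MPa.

Equilibrium of a rigid end plate with no external load gives equal and opposite internal forces ±P in the two members. Since α_{aluminium} > α_{cast iron}, heating drives the aluminium into compression and the cast iron into tension.
Setting the final lengths equal and cancelling L: (α₁ − α₂)ΔT = P/(A₁E₁) + P/(A₂E₂).
|α₁ − α₂|·ΔT = 11.5×10⁻⁶ × 176 = 0.002024.
1/(A₁E₁) + 1/(A₂E₂) = 1/(1175×70×10³) + 1/(725×100×10³) = 2.595×10⁻⁸ N⁻¹.
So P = 0.002024 / 2.595×10⁻⁸ = 77.99 kN.
σ_{aluminium} = P/A₁ = 77990/1175 = 66.38 MPa, compressive.

σ ≈ 66.4 MPa (compressive)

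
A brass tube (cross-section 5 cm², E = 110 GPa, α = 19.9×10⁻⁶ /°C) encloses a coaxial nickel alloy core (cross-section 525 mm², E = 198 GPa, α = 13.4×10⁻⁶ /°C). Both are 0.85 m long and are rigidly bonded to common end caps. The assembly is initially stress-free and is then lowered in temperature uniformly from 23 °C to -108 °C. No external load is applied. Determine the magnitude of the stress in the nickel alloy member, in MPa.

σ ≈ 58.3 MPa (compressive)

The brass has the larger α, so on cooling it would change length more than the nickel alloy if both were free. The rigid plates force a common final length, so the brass is put into tension and the nickel alloy into compression, with equal and opposite forces P (no external load).
Setting the final lengths equal and cancelling L: (α₁ − α₂)ΔT = P/(A₁E₁) + P/(A₂E₂).
|α₁ − α₂|·ΔT = 6.5×10⁻⁶ × 131 = 0.0008515.
1/(A₁E₁) + 1/(A₂E₂) = 1/(500×110×10³) + 1/(525×198×10³) = 2.78×10⁻⁸ N⁻¹.
So P = 0.0008515 / 2.78×10⁻⁸ = 30.63 kN.
σ_{nickel alloy} = P/A₂ = 30630/525 = 58.34 MPa, compressive.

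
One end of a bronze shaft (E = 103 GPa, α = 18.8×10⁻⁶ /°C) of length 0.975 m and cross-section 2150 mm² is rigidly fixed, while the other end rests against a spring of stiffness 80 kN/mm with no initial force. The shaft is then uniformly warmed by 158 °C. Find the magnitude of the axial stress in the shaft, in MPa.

σ ≈ 79.7 MPa (compressive)

Free thermal expansion: δ_free = αΔT L = 18.8×10⁻⁶ × 158 × 975 = 2.896 mm.
Let P be the compressive force at the spring. The shaft shortens elastically by PL/(AE) and the spring compresses by P/k; together these equal δ_free.
P [ L/(AE) + 1/k ] = δ_free → P [ 975/(2150×103×10³) + 1/(80×10³) ] = 2.896.
P = 2.896 / 1.69×10⁻⁵ = 171300 N.
σ = P/A = 171300/2150 = 79.69 MPa.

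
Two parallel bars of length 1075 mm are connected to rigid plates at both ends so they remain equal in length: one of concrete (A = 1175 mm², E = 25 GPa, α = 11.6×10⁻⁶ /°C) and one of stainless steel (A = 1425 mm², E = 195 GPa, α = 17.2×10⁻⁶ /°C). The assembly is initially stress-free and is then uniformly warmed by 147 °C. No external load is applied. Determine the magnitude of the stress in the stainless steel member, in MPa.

Both members must finish at the same length. With the larger α, the stainless steel tends to over-expand; the plates restrain it, putting the stainless steel in compression and the concrete in tension. With no external load the two internal forces are equal and opposite, magnitude P.
Equating the net (thermal + elastic) strains gives |α₁ − α₂|·ΔT = P·[1/(A₁E₁) + 1/(A₂E₂)].
|α₁ − α₂|·ΔT = 5.6×10⁻⁶ × 147 = 0.0008232.
1/(A₁E₁) + 1/(A₂E₂) = 1/(1175×25×10³) + 1/(1425×195×10³) = 3.764×10⁻⁸ N⁻¹.
P = 0.0008232 / 3.764×10⁻⁸ = 21870 N = 21.87 kN.
σ_{stainless steel} = P/A₂ = 21870/1425 = 15.35 MPa, compressive.

σ ≈ 15.3 MPa (compressive)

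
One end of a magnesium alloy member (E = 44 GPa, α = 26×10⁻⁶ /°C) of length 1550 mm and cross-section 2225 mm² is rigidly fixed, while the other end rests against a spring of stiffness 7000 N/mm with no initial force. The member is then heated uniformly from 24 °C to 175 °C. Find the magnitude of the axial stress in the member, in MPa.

The unrestrained thermal change is αΔT L = 26×10⁻⁶ × 151 × 1550 = 6.085 mm.
Let P be the compressive force at the spring. The member shortens elastically by PL/(AE) and the spring compresses by P/k; together these equal δ_free.
P [ L/(AE) + 1/k ] = δ_free → P [ 1550/(2225×44×10³) + 1/(7000) ] = 6.085.
P = 6.085 / 0.0001587 = 38350 N.
σ = P/A = 38350/2225 = 17.23 MPa.

σ ≈ 17.2 MPa (compressive)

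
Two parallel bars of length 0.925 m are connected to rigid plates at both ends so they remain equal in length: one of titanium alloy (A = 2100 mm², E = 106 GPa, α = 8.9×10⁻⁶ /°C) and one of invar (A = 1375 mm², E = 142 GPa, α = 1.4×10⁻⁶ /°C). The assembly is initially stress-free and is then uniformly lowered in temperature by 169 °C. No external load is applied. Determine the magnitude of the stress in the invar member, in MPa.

Both members must finish at the same length. With the larger α, the titanium alloy tends to over-contract; the plates restrain it, putting the titanium alloy in tension and the invar in compression. With no external load the two internal forces are equal and opposite, magnitude P.
Setting the final lengths equal and cancelling L: (α₁ − α₂)ΔT = P/(A₁E₁) + P/(A₂E₂).
|α₁ − α₂|·ΔT = 7.5×10⁻⁶ × 169 = 0.001267.
1/(A₁E₁) + 1/(A₂E₂) = 1/(2100×106×10³) + 1/(1375×142×10³) = 9.614×10⁻⁹ N⁻¹.
P = 0.001267 / 9.614×10⁻⁹ = 131800 N = 131.8 kN.
σ_{invar} = P/A₂ = 131800/1375 = 95.88 MPa, compressive.

σ ≈ 95.9 MPa (compressive)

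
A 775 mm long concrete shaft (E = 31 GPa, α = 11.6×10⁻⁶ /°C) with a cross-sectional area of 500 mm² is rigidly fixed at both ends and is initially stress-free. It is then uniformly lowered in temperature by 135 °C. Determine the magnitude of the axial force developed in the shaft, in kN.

P ≈ 24.3 kN (tensile)

Full restraint means ε = 0, so the stress is σ = EαΔT = 31×10³ × 11.6×10⁻⁶ × 135 = 48.55 MPa.
Then P = σA = 48.55 × 500 mm² = 24.27 kN, tensile.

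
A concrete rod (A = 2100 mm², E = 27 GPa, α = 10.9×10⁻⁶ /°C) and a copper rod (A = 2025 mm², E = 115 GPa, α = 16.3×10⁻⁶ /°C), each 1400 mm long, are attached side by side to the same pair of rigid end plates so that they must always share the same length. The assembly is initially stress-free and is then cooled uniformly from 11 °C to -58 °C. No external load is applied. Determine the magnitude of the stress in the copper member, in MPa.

The copper has the larger α, so on cooling it would change length more than the concrete if both were free. The rigid plates force a common final length, so the copper is put into tension and the concrete into compression, with equal and opposite forces P (no external load).
Setting the final lengths equal and cancelling L: (α₁ − α₂)ΔT = P/(A₁E₁) + P/(A₂E₂).
|α₁ − α₂|·ΔT = 5.4×10⁻⁶ × 69 = 0.0003726.
1/(A₁E₁) + 1/(A₂E₂) = 1/(2100×27×10³) + 1/(2025×115×10³) = 2.193×10⁻⁸ N⁻¹.
So P = 0.0003726 / 2.193×10⁻⁸ = 16.99 kN.
σ_{copper} = P/A₂ = 16990/2025 = 8.39 MPa, tensile.

σ ≈ 8.39 MPa (tensile)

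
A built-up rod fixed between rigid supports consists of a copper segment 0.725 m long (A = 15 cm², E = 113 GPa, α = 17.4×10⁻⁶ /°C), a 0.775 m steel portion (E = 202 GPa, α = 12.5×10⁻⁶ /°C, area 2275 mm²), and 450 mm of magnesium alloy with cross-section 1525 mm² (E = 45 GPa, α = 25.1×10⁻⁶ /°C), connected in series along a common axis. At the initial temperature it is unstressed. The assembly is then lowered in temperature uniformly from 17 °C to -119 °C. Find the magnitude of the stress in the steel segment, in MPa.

σ ≈ 160 MPa (tensile)

If the supports were absent, the total length change would be Σ αᵢΔT Lᵢ = 17.4×10⁻⁶×136×725 + 12.5×10⁻⁶×136×775 + 25.1×10⁻⁶×136×450 = 4.569 mm.
The walls prevent any net length change, so an axial force P (same in every segment) develops. Compatibility: P · Σ Lᵢ/(AᵢEᵢ) = δ_free.
The series flexibility is Σ Lᵢ/(AᵢEᵢ) = 725/(1500×113×10³) + 775/(2275×202×10³) + 450/(1525×45×10³) = 1.252×10⁻⁵ mm/N.
So P = 4.569 / 1.252×10⁻⁵ = 364.9 kN, tensile.
σ_{steel} = P / A = 364900 / 2275 = 160.4 MPa.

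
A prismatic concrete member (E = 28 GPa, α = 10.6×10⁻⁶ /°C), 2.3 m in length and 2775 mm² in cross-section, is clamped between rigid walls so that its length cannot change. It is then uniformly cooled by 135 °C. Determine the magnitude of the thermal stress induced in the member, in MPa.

σ ≈ 40.1 MPa (tensile)

With length fixed, the mechanical strain must cancel the thermal strain αΔT = 10.6×10⁻⁶ × 135 = 1431×10⁻⁶.
Hence σ = E·αΔT = 28×10³ × 1431×10⁻⁶ = 40.07 MPa, tensile.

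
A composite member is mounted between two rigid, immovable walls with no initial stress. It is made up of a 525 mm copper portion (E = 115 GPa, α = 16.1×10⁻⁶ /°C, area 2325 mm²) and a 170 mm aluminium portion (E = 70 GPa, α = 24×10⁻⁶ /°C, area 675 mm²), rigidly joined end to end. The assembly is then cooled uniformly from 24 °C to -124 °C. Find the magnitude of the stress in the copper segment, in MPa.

σ ≈ 143 MPa (tensile)

If the supports were absent, the total length change would be Σ αᵢΔT Lᵢ = 16.1×10⁻⁶×148×525 + 24×10⁻⁶×148×170 = 1.855 mm.
The rigid supports impose zero overall length change; the single axial force P common to all segments must satisfy P Σ Lᵢ/(AᵢEᵢ) = δ_free.
Σ Lᵢ/(AᵢEᵢ) = 525/(2325×115×10³) + 170/(675×70×10³) = 5.561×10⁻⁶ mm/N.
P = 1.855 / 5.561×10⁻⁶ = 333500 N = 333.5 kN, tensile.
σ_{copper} = P / A = 333500 / 2325 = 143.4 MPa.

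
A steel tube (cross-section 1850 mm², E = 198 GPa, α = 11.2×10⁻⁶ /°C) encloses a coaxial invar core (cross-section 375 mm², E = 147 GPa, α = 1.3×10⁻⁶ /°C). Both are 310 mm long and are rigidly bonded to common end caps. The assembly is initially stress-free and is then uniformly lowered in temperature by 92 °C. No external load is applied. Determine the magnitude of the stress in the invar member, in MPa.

σ ≈ 116 MPa (compressive)

Both members must finish at the same length. With the larger α, the steel tends to over-contract; the plates restrain it, putting the steel in tension and the invar in compression. With no external load the two internal forces are equal and opposite, magnitude P.
Setting the final lengths equal and cancelling L: (α₁ − α₂)ΔT = P/(A₁E₁) + P/(A₂E₂).
|α₁ − α₂|·ΔT = 9.9×10⁻⁶ × 92 = 0.0009108.
1/(A₁E₁) + 1/(A₂E₂) = 1/(1850×198×10³) + 1/(375×147×10³) = 2.087×10⁻⁸ N⁻¹.
P = 0.0009108 / 2.087×10⁻⁸ = 43640 N = 43.64 kN.
σ_{invar} = P/A₂ = 43640/375 = 116.4 MPa, compressive.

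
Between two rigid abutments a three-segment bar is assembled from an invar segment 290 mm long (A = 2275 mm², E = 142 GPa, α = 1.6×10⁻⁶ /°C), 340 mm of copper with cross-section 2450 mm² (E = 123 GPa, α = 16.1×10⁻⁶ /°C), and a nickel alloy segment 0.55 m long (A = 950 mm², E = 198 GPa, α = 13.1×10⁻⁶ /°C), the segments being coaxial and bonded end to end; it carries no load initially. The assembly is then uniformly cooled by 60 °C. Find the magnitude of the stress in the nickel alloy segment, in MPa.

Free thermal contraction of the whole bar: Σ αᵢΔT Lᵢ = 1.6×10⁻⁶×60×290 + 16.1×10⁻⁶×60×340 + 13.1×10⁻⁶×60×550 = 0.7886 mm.
The rigid supports impose zero overall length change; the single axial force P common to all segments must satisfy P Σ Lᵢ/(AᵢEᵢ) = δ_free.
Σ Lᵢ/(AᵢEᵢ) = 290/(2275×142×10³) + 340/(2450×123×10³) + 550/(950×198×10³) = 4.95×10⁻⁶ mm/N.
P = 0.7886 / 4.95×10⁻⁶ = 159300 N = 159.3 kN, tensile.
σ_{nickel alloy} = P / A = 159300 / 950 = 167.7 MPa.

σ ≈ 168 MPa (tensile)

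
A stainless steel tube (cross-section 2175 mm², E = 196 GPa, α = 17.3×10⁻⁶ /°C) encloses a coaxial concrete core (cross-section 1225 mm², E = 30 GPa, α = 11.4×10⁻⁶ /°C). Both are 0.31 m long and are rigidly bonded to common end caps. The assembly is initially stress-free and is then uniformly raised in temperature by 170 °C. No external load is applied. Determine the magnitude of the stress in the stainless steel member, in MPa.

σ ≈ 15.6 MPa (compressive)

Equilibrium of a rigid end plate with no external load gives equal and opposite internal forces ±P in the two members. Since α_{stainless steel} > α_{concrete}, heating drives the stainless steel into compression and the concrete into tension.
Setting the final lengths equal and cancelling L: (α₁ − α₂)ΔT = P/(A₁E₁) + P/(A₂E₂).
|α₁ − α₂|·ΔT = 5.9×10⁻⁶ × 170 = 0.001003.
1/(A₁E₁) + 1/(A₂E₂) = 1/(2175×196×10³) + 1/(1225×30×10³) = 2.956×10⁻⁸ N⁻¹.
So P = 0.001003 / 2.956×10⁻⁸ = 33.93 kN.
σ_{stainless steel} = P/A₁ = 33930/2175 = 15.6 MPa, compressive.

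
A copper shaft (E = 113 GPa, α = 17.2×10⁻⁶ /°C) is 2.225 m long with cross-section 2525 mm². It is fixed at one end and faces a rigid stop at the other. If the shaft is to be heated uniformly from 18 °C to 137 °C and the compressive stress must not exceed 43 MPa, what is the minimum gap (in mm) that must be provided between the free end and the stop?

g ≈ 3.71 mm

Free expansion if unrestrained: δ_free = αΔT L = 17.2×10⁻⁶ × 119 × 2225 = 4.554 mm.
At the allowable stress the elastic shortening the wall may impose is σL/E = 43 × 2225 / (113×10³) = 0.8467 mm.
So the gap has to take up the difference, g_min = δ_free − σL/E = 4.554 − 0.8467 = 3.707 mm.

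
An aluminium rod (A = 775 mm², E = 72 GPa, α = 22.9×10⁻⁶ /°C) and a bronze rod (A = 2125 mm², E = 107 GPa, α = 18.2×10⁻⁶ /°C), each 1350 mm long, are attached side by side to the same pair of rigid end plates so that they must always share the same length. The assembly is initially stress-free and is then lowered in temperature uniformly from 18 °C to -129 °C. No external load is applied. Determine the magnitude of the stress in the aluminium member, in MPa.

The aluminium has the larger α, so on cooling it would change length more than the bronze if both were free. The rigid plates force a common final length, so the aluminium is put into tension and the bronze into compression, with equal and opposite forces P (no external load).
Equating the net (thermal + elastic) strains gives |α₁ − α₂|·ΔT = P·[1/(A₁E₁) + 1/(A₂E₂)].
|α₁ − α₂|·ΔT = 4.7×10⁻⁶ × 147 = 0.0006909.
1/(A₁E₁) + 1/(A₂E₂) = 1/(775×72×10³) + 1/(2125×107×10³) = 2.232×10⁻⁸ N⁻¹.
P = 0.0006909 / 2.232×10⁻⁸ = 30960 N = 30.96 kN.
σ_{aluminium} = P/A₁ = 30960/775 = 39.94 MPa, tensile.

σ ≈ 39.9 MPa (tensile)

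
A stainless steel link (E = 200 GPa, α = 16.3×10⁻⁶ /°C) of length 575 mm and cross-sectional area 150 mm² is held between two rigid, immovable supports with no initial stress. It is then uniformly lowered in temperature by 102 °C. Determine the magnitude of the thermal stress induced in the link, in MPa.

Because both ends are immovable the net strain is zero, and the suppressed thermal strain is αΔT = 16.3×10⁻⁶ × 102 = 1662.6×10⁻⁶.
The stress required to suppress this strain is σ = Eε = 200×10³ × 1662.6×10⁻⁶ = 332.5 MPa, tensile since the link is trying to contract.

σ ≈ 333 MPa (tensile)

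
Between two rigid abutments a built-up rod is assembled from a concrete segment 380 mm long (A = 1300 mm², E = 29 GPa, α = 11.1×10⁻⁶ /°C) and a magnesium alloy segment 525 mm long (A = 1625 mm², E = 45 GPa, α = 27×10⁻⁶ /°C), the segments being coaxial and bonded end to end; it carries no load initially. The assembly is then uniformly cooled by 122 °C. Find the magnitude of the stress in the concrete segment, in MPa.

Free thermal contraction of the whole bar: Σ αᵢΔT Lᵢ = 11.1×10⁻⁶×122×380 + 27×10⁻⁶×122×525 = 2.244 mm.
Since the ends are fixed, an axial force P builds up, equal in every segment, with P · Σ Lᵢ/(AᵢEᵢ) = δ_free.
The series flexibility is Σ Lᵢ/(AᵢEᵢ) = 380/(1300×29×10³) + 525/(1625×45×10³) = 1.726×10⁻⁵ mm/N.
So P = 2.244 / 1.726×10⁻⁵ = 130 kN, tensile.
σ_{concrete} = P / A = 130000 / 1300 = 100 MPa.

σ ≈ 100 MPa (tensile)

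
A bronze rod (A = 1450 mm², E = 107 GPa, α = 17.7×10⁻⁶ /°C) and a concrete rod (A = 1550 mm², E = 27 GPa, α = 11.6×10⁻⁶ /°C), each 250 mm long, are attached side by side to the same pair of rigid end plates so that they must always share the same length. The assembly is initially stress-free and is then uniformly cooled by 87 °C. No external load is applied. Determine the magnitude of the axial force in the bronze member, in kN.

P ≈ 17.5 kN (tensile in the bronze)

Equilibrium of a rigid end plate with no external load gives equal and opposite internal forces ±P in the two members. Since α_{bronze} > α_{concrete}, cooling drives the bronze into tension and the concrete into compression.
Equating the net (thermal + elastic) strains gives |α₁ − α₂|·ΔT = P·[1/(A₁E₁) + 1/(A₂E₂)].
|α₁ − α₂|·ΔT = 6.1×10⁻⁶ × 87 = 0.0005307.
1/(A₁E₁) + 1/(A₂E₂) = 1/(1450×107×10³) + 1/(1550×27×10³) = 3.034×10⁻⁸ N⁻¹.
So P = 0.0005307 / 3.034×10⁻⁸ = 17.49 kN.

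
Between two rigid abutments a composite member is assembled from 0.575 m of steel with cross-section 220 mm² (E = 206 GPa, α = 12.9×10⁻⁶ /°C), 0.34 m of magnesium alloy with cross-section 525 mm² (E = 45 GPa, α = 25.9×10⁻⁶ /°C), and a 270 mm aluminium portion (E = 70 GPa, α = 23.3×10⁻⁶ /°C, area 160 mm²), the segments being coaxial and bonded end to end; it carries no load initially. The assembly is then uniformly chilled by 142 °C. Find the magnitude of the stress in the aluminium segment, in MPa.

With the walls removed the bar would change length by δ_free = Σ αᵢΔT Lᵢ = 12.9×10⁻⁶×142×575 + 25.9×10⁻⁶×142×340 + 23.3×10⁻⁶×142×270 = 3.197 mm.
The walls prevent any net length change, so an axial force P (same in every segment) develops. Compatibility: P · Σ Lᵢ/(AᵢEᵢ) = δ_free.
The series flexibility is Σ Lᵢ/(AᵢEᵢ) = 575/(220×206×10³) + 340/(525×45×10³) + 270/(160×70×10³) = 5.119×10⁻⁵ mm/N.
Hence P = δ_free / Σ(L/AE) = 3.197/5.119×10⁻⁵ = 62.46 kN (tensile).
σ_{aluminium} = P / A = 62460 / 160 = 390.4 MPa.

σ ≈ 390 MPa (tensile)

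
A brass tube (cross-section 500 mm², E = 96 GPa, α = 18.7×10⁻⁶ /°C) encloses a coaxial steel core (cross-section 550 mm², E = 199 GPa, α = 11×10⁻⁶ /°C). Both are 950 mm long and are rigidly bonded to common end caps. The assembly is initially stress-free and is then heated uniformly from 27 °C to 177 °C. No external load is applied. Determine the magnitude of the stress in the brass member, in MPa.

The brass has the larger α, so on heating it would change length more than the steel if both were free. The rigid plates force a common final length, so the brass is put into compression and the steel into tension, with equal and opposite forces P (no external load).
Setting the final lengths equal and cancelling L: (α₁ − α₂)ΔT = P/(A₁E₁) + P/(A₂E₂).
|α₁ − α₂|·ΔT = 7.7×10⁻⁶ × 150 = 0.001155.
1/(A₁E₁) + 1/(A₂E₂) = 1/(500×96×10³) + 1/(550×199×10³) = 2.997×10⁻⁸ N⁻¹.
So P = 0.001155 / 2.997×10⁻⁸ = 38.54 kN.
σ_{brass} = P/A₁ = 38540/500 = 77.08 MPa, compressive.

σ ≈ 77.1 MPa (compressive)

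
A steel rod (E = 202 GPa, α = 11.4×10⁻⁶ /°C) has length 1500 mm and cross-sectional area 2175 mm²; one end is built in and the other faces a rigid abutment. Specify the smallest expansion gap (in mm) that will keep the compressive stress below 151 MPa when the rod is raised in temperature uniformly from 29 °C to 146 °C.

g ≈ 0.879 mm

With no wall the rod would lengthen by αΔT L = 11.4×10⁻⁶ × 117 × 1500 = 2.001 mm.
A stress of 151 MPa corresponds to the wall pushing the rod back by σL/E = 151×1500/(202×10³) = 1.121 mm.
So the gap has to take up the difference, g_min = δ_free − σL/E = 2.001 − 1.121 = 0.8794 mm.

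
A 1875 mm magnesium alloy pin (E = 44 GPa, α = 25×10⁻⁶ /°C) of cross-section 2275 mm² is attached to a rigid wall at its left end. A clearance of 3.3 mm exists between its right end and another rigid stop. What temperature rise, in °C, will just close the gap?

ΔT ≈ 70.4 °C

Contact occurs when the free expansion equals the gap: αΔT L = 3.3 mm.
ΔT = 3.3 / (25×10⁻⁶ × 1875) = 70.4 °C.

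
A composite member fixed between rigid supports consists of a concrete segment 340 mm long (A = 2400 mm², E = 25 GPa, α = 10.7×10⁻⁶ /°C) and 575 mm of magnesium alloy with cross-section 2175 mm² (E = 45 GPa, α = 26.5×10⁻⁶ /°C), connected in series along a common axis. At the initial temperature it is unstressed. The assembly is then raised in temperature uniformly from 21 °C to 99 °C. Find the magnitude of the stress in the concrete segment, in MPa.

Free thermal expansion of the whole bar: Σ αᵢΔT Lᵢ = 10.7×10⁻⁶×78×340 + 26.5×10⁻⁶×78×575 = 1.472 mm.
The rigid supports impose zero overall length change; the single axial force P common to all segments must satisfy P Σ Lᵢ/(AᵢEᵢ) = δ_free.
The series flexibility is Σ Lᵢ/(AᵢEᵢ) = 340/(2400×25×10³) + 575/(2175×45×10³) = 1.154×10⁻⁵ mm/N.
Hence P = δ_free / Σ(L/AE) = 1.472/1.154×10⁻⁵ = 127.6 kN (compressive).
σ_{concrete} = P / A = 127600 / 2400 = 53.15 MPa.

σ ≈ 53.2 MPa (compressive)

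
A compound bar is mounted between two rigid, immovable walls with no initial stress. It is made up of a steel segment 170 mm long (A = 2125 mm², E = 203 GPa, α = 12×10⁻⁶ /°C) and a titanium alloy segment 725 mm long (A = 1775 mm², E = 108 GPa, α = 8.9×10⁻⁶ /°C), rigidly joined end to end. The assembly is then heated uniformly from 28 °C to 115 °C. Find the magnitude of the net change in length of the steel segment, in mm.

|ΔL| ≈ 0.108 mm

If the supports were absent, the total length change would be Σ αᵢΔT Lᵢ = 12×10⁻⁶×87×170 + 8.9×10⁻⁶×87×725 = 0.7388 mm.
Since the ends are fixed, an axial force P builds up, equal in every segment, with P · Σ Lᵢ/(AᵢEᵢ) = δ_free.
The series flexibility is Σ Lᵢ/(AᵢEᵢ) = 170/(2125×203×10³) + 725/(1775×108×10³) = 4.176×10⁻⁶ mm/N.
P = 0.7388 / 4.176×10⁻⁶ = 176900 N = 176.9 kN, compressive.
For the steel segment, free thermal change = 12×10⁻⁶×87×170 = 0.1775 mm and elastic change from P = 176900×170/(2125×203×10³) = 0.06972 mm; these oppose, so the net change is 0.108 mm (segment lengthens).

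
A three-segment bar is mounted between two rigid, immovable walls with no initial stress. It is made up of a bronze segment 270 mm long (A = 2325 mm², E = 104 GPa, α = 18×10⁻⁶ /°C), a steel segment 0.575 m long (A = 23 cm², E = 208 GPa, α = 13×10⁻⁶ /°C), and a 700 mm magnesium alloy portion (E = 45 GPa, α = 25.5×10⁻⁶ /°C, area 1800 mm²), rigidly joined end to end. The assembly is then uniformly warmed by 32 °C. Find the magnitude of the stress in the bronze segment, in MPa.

With the walls removed the bar would change length by δ_free = Σ αᵢΔT Lᵢ = 18×10⁻⁶×32×270 + 13×10⁻⁶×32×575 + 25.5×10⁻⁶×32×700 = 0.9659 mm.
The rigid supports impose zero overall length change; the single axial force P common to all segments must satisfy P Σ Lᵢ/(AᵢEᵢ) = δ_free.
Σ Lᵢ/(AᵢEᵢ) = 270/(2325×104×10³) + 575/(2300×208×10³) + 700/(1800×45×10³) = 1.096×10⁻⁵ mm/N.
So P = 0.9659 / 1.096×10⁻⁵ = 88.13 kN, compressive.
σ_{bronze} = P / A = 88130 / 2325 = 37.9 MPa.

σ ≈ 37.9 MPa (compressive)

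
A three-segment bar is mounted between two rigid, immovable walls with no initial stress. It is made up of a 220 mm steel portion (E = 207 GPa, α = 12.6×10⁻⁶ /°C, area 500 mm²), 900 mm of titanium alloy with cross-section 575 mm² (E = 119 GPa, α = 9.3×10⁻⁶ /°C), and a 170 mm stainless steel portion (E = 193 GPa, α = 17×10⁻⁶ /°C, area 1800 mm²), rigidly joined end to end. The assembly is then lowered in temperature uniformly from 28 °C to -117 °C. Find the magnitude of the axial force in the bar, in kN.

Free thermal contraction of the whole bar: Σ αᵢΔT Lᵢ = 12.6×10⁻⁶×145×220 + 9.3×10⁻⁶×145×900 + 17×10⁻⁶×145×170 = 2.035 mm.
The rigid supports impose zero overall length change; the single axial force P common to all segments must satisfy P Σ Lᵢ/(AᵢEᵢ) = δ_free.
The series flexibility is Σ Lᵢ/(AᵢEᵢ) = 220/(500×207×10³) + 900/(575×119×10³) + 170/(1800×193×10³) = 1.577×10⁻⁵ mm/N.
Hence P = δ_free / Σ(L/AE) = 2.035/1.577×10⁻⁵ = 129 kN (tensile).

P ≈ 129 kN (tensile)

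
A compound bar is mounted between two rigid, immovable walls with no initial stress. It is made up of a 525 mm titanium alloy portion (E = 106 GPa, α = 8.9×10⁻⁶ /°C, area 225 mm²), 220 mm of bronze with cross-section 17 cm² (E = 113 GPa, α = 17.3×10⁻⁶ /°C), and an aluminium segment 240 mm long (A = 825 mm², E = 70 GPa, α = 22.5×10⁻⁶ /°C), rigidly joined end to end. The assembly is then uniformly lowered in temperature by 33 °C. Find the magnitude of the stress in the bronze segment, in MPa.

σ ≈ 9.86 MPa (tensile)

With the walls removed the bar would change length by δ_free = Σ αᵢΔT Lᵢ = 8.9×10⁻⁶×33×525 + 17.3×10⁻⁶×33×220 + 22.5×10⁻⁶×33×240 = 0.458 mm.
The walls prevent any net length change, so an axial force P (same in every segment) develops. Compatibility: P · Σ Lᵢ/(AᵢEᵢ) = δ_free.
Σ Lᵢ/(AᵢEᵢ) = 525/(225×106×10³) + 220/(1700×113×10³) + 240/(825×70×10³) = 2.731×10⁻⁵ mm/N.
Hence P = δ_free / Σ(L/AE) = 0.458/2.731×10⁻⁵ = 16.77 kN (tensile).
σ_{bronze} = P / A = 16770 / 1700 = 9.863 MPa.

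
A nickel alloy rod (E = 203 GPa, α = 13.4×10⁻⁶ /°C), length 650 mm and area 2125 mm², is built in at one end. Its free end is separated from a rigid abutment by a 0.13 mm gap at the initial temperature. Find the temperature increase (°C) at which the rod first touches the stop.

ΔT ≈ 14.9 °C

The gap closes when αΔT L = 0.13 mm, since the rod is still unstressed at that instant.
ΔT = 0.13 / (13.4×10⁻⁶ × 650) = 14.93 °C.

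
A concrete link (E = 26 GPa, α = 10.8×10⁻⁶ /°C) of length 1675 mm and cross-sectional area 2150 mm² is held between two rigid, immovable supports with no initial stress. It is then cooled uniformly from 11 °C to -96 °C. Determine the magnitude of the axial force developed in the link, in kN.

With zero net strain, σ = E·αΔT = 26 GPa × 10.8×10⁻⁶ × 107 = 30.05 MPa.
Axial force P = σA = 30.05 × 2150 = 64600 N = 64.6 kN, tensile.

P ≈ 64.6 kN (tensile)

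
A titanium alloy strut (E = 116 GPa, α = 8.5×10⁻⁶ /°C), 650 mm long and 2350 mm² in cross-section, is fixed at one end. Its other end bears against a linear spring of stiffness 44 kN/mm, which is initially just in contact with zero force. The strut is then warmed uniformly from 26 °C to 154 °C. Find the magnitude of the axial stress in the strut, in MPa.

If the spring were absent the strut would lengthen by αΔT L = 8.5×10⁻⁶ × 128 × 650 = 0.7072 mm.
Let P be the compressive force at the spring. The strut shortens elastically by PL/(AE) and the spring compresses by P/k; together these equal δ_free.
P [ L/(AE) + 1/k ] = δ_free → P [ 650/(2350×116×10³) + 1/(44×10³) ] = 0.7072.
P = 0.7072 / 2.511×10⁻⁵ = 28160 N.
σ = P/A = 28160/2350 = 11.98 MPa.

σ ≈ 12 MPa (compressive)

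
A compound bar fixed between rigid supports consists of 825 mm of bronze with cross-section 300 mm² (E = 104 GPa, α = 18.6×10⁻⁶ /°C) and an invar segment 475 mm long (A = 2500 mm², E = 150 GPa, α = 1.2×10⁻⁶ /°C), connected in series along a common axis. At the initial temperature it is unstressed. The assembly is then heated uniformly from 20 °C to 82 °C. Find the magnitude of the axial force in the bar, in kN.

P ≈ 35.6 kN (compressive)

If the supports were absent, the total length change would be Σ αᵢΔT Lᵢ = 18.6×10⁻⁶×62×825 + 1.2×10⁻⁶×62×475 = 0.9867 mm.
Since the ends are fixed, an axial force P builds up, equal in every segment, with P · Σ Lᵢ/(AᵢEᵢ) = δ_free.
Σ Lᵢ/(AᵢEᵢ) = 825/(300×104×10³) + 475/(2500×150×10³) = 2.771×10⁻⁵ mm/N.
P = 0.9867 / 2.771×10⁻⁵ = 35610 N = 35.61 kN, compressive.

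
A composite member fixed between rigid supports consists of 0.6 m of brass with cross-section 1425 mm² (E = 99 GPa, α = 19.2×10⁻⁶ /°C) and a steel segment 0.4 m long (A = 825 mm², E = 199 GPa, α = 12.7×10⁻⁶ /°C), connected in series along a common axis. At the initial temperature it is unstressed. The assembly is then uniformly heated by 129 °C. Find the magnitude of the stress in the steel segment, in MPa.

σ ≈ 388 MPa (compressive)

Free thermal expansion of the whole bar: Σ αᵢΔT Lᵢ = 19.2×10⁻⁶×129×600 + 12.7×10⁻⁶×129×400 = 2.141 mm.
The rigid supports impose zero overall length change; the single axial force P common to all segments must satisfy P Σ Lᵢ/(AᵢEᵢ) = δ_free.
The series flexibility is Σ Lᵢ/(AᵢEᵢ) = 600/(1425×99×10³) + 400/(825×199×10³) = 6.689×10⁻⁶ mm/N.
P = 2.141 / 6.689×10⁻⁶ = 320100 N = 320.1 kN, compressive.
σ_{steel} = P / A = 320100 / 825 = 388 MPa.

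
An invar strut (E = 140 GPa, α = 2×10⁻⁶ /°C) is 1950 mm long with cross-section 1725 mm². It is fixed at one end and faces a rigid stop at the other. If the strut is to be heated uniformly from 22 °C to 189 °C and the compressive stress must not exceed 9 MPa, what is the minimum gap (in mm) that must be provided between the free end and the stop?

With no wall the strut would lengthen by αΔT L = 2×10⁻⁶ × 167 × 1950 = 0.6513 mm.
At the allowable stress the elastic shortening the wall may impose is σL/E = 9 × 1950 / (140×10³) = 0.1254 mm.
The gap must absorb the remainder: g_min = 0.6513 − 0.1254 = 0.5259 mm.

g ≈ 0.526 mm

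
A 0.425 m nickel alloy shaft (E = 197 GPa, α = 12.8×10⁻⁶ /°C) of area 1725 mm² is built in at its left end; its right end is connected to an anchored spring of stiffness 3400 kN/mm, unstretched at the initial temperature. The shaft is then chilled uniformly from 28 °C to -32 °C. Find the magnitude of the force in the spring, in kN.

Free thermal contraction: δ_free = αΔT L = 12.8×10⁻⁶ × 60 × 425 = 0.3264 mm.
Let P be the tensile force in the spring. The shaft extends elastically by PL/(AE) and the spring stretches by P/k; together these equal δ_free.
P [ L/(AE) + 1/k ] = δ_free → P [ 425/(1725×197×10³) + 1/(3400×10³) ] = 0.3264.
P = 0.3264 / 1.545×10⁻⁶ = 211300 N.

P ≈ 211 kN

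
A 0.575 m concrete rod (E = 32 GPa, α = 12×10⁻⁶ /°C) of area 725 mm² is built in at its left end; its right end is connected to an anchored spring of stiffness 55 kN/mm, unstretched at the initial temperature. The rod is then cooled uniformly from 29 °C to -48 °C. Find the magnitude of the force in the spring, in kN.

P ≈ 12.4 kN

Free thermal contraction: δ_free = αΔT L = 12×10⁻⁶ × 77 × 575 = 0.5313 mm.
Let P be the tensile force in the spring. The rod extends elastically by PL/(AE) and the spring stretches by P/k; together these equal δ_free.
So P = δ_free / [L/(AE) + 1/k] = 0.5313 / [ 575/(725×32×10³) + 1/(55×10³) ].
P = 0.5313 / 4.297×10⁻⁵ = 12370 N.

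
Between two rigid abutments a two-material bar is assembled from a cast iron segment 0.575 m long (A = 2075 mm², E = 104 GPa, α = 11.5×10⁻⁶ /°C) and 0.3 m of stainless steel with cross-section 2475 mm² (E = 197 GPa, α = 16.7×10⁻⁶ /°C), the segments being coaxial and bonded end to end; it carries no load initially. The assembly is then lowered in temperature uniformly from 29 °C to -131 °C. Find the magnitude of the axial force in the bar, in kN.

P ≈ 567 kN (tensile)

If the supports were absent, the total length change would be Σ αᵢΔT Lᵢ = 11.5×10⁻⁶×160×575 + 16.7×10⁻⁶×160×300 = 1.86 mm.
The walls prevent any net length change, so an axial force P (same in every segment) develops. Compatibility: P · Σ Lᵢ/(AᵢEᵢ) = δ_free.
The series flexibility is Σ Lᵢ/(AᵢEᵢ) = 575/(2075×104×10³) + 300/(2475×197×10³) = 3.28×10⁻⁶ mm/N.
Hence P = δ_free / Σ(L/AE) = 1.86/3.28×10⁻⁶ = 567 kN (tensile).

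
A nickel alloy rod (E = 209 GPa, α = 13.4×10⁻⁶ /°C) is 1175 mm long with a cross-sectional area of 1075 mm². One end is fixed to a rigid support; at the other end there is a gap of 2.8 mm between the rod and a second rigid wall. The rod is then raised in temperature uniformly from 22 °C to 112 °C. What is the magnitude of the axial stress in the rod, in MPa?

Free thermal elongation = αΔT L = 13.4×10⁻⁶ × 90 × 1175 = 1.417 mm.
This is smaller than the 2.8 mm clearance, so the rod expands freely without reaching the stop — the stress is zero.

σ ≈ 0 MPa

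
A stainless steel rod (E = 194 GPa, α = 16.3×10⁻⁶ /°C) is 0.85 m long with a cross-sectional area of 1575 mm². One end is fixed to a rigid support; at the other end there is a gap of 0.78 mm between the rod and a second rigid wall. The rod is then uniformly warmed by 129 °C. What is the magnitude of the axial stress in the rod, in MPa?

Unrestrained expansion: δ_free = αΔT L = 16.3×10⁻⁶ × 129 × 850 = 1.787 mm.
This exceeds the 0.78 mm gap, so the wall pushes back. The portion of expansion that must be recovered elastically is δ_free − gap = 1.787 − 0.78 = 1.007 mm.
Compatibility: PL/(AE) = 1.007 mm, so σ = P/A = E × (1.007/850) = 229.9 MPa.

σ ≈ 230 MPa (compressive)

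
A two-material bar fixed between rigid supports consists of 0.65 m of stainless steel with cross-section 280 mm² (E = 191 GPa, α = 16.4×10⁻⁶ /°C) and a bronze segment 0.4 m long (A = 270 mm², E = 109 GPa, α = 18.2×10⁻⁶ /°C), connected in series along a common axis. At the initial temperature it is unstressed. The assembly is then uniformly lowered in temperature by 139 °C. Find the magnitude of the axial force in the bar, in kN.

Free thermal contraction of the whole bar: Σ αᵢΔT Lᵢ = 16.4×10⁻⁶×139×650 + 18.2×10⁻⁶×139×400 = 2.494 mm.
The walls prevent any net length change, so an axial force P (same in every segment) develops. Compatibility: P · Σ Lᵢ/(AᵢEᵢ) = δ_free.
Σ Lᵢ/(AᵢEᵢ) = 650/(280×191×10³) + 400/(270×109×10³) = 2.575×10⁻⁵ mm/N.
Hence P = δ_free / Σ(L/AE) = 2.494/2.575×10⁻⁵ = 96.86 kN (tensile).

P ≈ 96.9 kN (tensile)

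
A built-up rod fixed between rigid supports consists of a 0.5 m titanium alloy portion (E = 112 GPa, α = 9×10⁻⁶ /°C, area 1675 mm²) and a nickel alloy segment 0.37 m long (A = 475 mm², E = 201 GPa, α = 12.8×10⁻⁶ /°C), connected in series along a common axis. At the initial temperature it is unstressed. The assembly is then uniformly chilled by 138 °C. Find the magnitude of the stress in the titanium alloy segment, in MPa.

σ ≈ 116 MPa (tensile)

Free thermal contraction of the whole bar: Σ αᵢΔT Lᵢ = 9×10⁻⁶×138×500 + 12.8×10⁻⁶×138×370 = 1.275 mm.
Since the ends are fixed, an axial force P builds up, equal in every segment, with P · Σ Lᵢ/(AᵢEᵢ) = δ_free.
Σ Lᵢ/(AᵢEᵢ) = 500/(1675×112×10³) + 370/(475×201×10³) = 6.541×10⁻⁶ mm/N.
Hence P = δ_free / Σ(L/AE) = 1.275/6.541×10⁻⁶ = 194.9 kN (tensile).
σ_{titanium alloy} = P / A = 194900 / 1675 = 116.3 MPa.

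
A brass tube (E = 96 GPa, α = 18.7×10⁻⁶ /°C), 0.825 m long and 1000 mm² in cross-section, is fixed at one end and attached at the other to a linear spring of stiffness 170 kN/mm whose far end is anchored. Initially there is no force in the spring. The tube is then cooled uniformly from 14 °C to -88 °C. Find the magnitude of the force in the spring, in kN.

If the spring were absent the tube would shorten by αΔT L = 18.7×10⁻⁶ × 102 × 825 = 1.574 mm.
Let P be the tensile force in the spring. The tube extends elastically by PL/(AE) and the spring stretches by P/k; together these equal δ_free.
So P = δ_free / [L/(AE) + 1/k] = 1.574 / [ 825/(1000×96×10³) + 1/(170×10³) ].
P = 1.574 / 1.448×10⁻⁵ = 108700 N.

P ≈ 109 kN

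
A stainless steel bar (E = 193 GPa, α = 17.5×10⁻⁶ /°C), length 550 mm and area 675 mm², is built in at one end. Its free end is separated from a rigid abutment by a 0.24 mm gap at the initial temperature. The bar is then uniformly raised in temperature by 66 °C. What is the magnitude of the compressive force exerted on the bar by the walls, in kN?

If the wall were absent the bar would grow by αΔT L = 17.5×10⁻⁶ × 66 × 550 = 0.6352 mm.
After closing the 0.24 mm clearance, 0.6352 − 0.24 = 0.3952 mm of expansion remains to be suppressed by the wall.
Compatibility: PL/(AE) = 0.3952 mm, so σ = P/A = E × (0.3952/550) = 138.7 MPa.
P = σA = 138.7 × 675 = 93.62 kN.

P ≈ 93.6 kN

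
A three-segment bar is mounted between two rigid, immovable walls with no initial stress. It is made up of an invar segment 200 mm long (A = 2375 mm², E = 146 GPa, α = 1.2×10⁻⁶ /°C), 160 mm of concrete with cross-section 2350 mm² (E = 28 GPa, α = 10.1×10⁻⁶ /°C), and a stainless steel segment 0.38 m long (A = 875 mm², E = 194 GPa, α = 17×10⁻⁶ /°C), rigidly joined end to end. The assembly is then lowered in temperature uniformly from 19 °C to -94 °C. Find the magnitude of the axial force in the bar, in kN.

P ≈ 179 kN (tensile)

If the supports were absent, the total length change would be Σ αᵢΔT Lᵢ = 1.2×10⁻⁶×113×200 + 10.1×10⁻⁶×113×160 + 17×10⁻⁶×113×380 = 0.9397 mm.
Since the ends are fixed, an axial force P builds up, equal in every segment, with P · Σ Lᵢ/(AᵢEᵢ) = δ_free.
Σ Lᵢ/(AᵢEᵢ) = 200/(2375×146×10³) + 160/(2350×28×10³) + 380/(875×194×10³) = 5.247×10⁻⁶ mm/N.
So P = 0.9397 / 5.247×10⁻⁶ = 179.1 kN, tensile.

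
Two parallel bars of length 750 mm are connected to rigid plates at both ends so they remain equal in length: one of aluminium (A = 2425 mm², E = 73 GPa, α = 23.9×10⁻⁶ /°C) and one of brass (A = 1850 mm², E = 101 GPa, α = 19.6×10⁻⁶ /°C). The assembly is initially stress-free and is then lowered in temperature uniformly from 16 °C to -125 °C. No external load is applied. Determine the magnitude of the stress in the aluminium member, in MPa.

σ ≈ 22.7 MPa (tensile)

The aluminium has the larger α, so on cooling it would change length more than the brass if both were free. The rigid plates force a common final length, so the aluminium is put into tension and the brass into compression, with equal and opposite forces P (no external load).
Equating the net (thermal + elastic) strains gives |α₁ − α₂|·ΔT = P·[1/(A₁E₁) + 1/(A₂E₂)].
|α₁ − α₂|·ΔT = 4.3×10⁻⁶ × 141 = 0.0006063.
1/(A₁E₁) + 1/(A₂E₂) = 1/(2425×73×10³) + 1/(1850×101×10³) = 1.1×10⁻⁸ N⁻¹.
So P = 0.0006063 / 1.1×10⁻⁸ = 55.11 kN.
σ_{aluminium} = P/A₁ = 55110/2425 = 22.73 MPa, tensile.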